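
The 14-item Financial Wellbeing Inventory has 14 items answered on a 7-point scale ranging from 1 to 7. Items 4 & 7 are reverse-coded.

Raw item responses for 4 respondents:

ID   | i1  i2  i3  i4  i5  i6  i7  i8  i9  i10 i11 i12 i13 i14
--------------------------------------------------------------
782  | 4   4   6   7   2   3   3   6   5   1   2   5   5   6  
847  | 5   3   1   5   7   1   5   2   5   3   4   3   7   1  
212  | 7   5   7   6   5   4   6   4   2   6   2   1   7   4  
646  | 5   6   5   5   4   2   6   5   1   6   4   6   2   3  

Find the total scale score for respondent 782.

55

Respondent 782 raw: 4, 4, 6, 7, 2, 3, 3, 6, 5, 1, 2, 5, 5, 6.
Reverse-coded (on a 1–7 scale, reversed = 8 − raw):
  item 1: 4
  item 2: 4
  item 3: 6
  item 4: 8 − 7 = 1
  item 5: 2
  item 6: 3
  item 7: 8 − 3 = 5
  item 8: 6
  item 9: 5
  item 10: 1
  item 11: 2
  item 12: 5
  item 13: 5
  item 14: 6
Sum = 4 + 4 + 6 + 1 + 2 + 3 + 5 + 6 + 5 + 1 + 2 + 5 + 5 + 6 = 55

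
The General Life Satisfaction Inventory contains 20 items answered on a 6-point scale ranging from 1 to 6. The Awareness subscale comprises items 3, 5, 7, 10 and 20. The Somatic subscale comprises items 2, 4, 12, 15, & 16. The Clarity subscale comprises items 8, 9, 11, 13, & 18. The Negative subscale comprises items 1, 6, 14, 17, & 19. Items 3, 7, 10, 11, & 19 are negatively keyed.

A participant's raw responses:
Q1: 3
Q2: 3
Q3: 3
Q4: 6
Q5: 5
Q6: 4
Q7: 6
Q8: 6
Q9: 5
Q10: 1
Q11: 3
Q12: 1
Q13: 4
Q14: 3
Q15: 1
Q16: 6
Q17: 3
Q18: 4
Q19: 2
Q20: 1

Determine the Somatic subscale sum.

Somatic items: 2, 4, 12, 15, 16.
  item 2: 3
  item 4: 6
  item 12: 1
  item 15: 1
  item 16: 6
Sum = 3 + 6 + 1 + 1 + 6 = 17

17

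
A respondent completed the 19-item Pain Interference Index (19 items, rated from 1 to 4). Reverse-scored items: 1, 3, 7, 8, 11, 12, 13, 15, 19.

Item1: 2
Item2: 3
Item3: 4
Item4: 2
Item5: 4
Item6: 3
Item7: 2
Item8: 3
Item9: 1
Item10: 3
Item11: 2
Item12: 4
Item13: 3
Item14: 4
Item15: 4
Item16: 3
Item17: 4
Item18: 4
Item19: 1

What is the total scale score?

51

Apply reverse scoring (reversed = (1+4) − raw = 5 − raw):
  item 1: 5 − 2 = 3
  item 3: 5 − 4 = 1
  item 7: 5 − 2 = 3
  item 8: 5 − 3 = 2
  item 11: 5 − 2 = 3
  item 12: 5 − 4 = 1
  item 13: 5 − 3 = 2
  item 15: 5 − 4 = 1
  item 19: 5 − 1 = 4
Scored responses: 3, 3, 1, 2, 4, 3, 3, 2, 1, 3, 3, 1, 2, 4, 1, 3, 4, 4, 4
Total = 3 + 3 + 1 + 2 + 4 + 3 + 3 + 2 + 1 + 3 + 3 + 1 + 2 + 4 + 1 + 3 + 4 + 4 + 4 = 51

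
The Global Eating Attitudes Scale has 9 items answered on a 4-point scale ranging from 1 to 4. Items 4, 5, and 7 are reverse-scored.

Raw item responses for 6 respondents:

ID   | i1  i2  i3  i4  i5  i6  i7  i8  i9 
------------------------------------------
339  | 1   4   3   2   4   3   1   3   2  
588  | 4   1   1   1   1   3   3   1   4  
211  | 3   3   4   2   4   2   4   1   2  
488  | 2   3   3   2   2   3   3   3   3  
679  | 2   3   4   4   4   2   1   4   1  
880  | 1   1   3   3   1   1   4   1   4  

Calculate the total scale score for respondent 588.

24

Respondent 588 raw: 4, 1, 1, 1, 1, 3, 3, 1, 4.
Reverse-coded (reversed = (1+4) − raw = 5 − raw):
  item 1: 4
  item 2: 1
  item 3: 1
  item 4: 5 − 1 = 4
  item 5: 5 − 1 = 4
  item 6: 3
  item 7: 5 − 3 = 2
  item 8: 1
  item 9: 4
Sum = 4 + 1 + 1 + 4 + 4 + 3 + 2 + 1 + 4 = 24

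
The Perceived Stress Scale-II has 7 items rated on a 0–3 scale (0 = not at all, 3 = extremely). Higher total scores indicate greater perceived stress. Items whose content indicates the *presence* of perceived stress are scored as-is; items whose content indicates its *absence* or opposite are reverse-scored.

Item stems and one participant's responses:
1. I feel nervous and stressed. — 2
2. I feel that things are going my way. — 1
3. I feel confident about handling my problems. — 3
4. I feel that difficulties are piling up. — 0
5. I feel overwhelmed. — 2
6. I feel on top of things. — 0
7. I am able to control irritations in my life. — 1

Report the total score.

Items 2, 3, 6, 7 describe the absence/opposite of perceived stress → reverse-score.
reversed = (0+3) − raw = 3 − raw.
  item 1: 2
  item 2: 3 − 1 = 2
  item 3: 3 − 3 = 0
  item 4: 0
  item 5: 2
  item 6: 3 − 0 = 3
  item 7: 3 − 1 = 2
Total = 2 + 2 + 0 + 0 + 2 + 3 + 2 = 11

11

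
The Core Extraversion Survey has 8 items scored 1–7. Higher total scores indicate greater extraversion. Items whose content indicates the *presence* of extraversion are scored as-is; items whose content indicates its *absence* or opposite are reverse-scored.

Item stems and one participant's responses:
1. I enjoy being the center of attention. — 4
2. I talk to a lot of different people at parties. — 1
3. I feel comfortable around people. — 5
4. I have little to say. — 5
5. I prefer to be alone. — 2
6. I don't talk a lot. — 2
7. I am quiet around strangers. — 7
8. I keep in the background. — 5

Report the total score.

29

Items 4, 5, 6, 7, 8 describe the absence/opposite of extraversion → reverse-score.
reversed = (1+7) − raw = 8 − raw.
  item 1: 4
  item 2: 1
  item 3: 5
  item 4: 8 − 5 = 3
  item 5: 8 − 2 = 6
  item 6: 8 − 2 = 6
  item 7: 8 − 7 = 1
  item 8: 8 − 5 = 3
Total = 4 + 1 + 5 + 3 + 6 + 6 + 1 + 3 = 29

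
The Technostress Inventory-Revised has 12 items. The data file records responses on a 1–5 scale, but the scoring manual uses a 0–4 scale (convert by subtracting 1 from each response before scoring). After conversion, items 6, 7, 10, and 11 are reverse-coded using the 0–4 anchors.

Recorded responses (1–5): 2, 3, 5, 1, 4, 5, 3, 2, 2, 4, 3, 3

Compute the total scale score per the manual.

19

Convert to 0–4: 1, 2, 4, 0, 3, 4, 2, 1, 1, 3, 2, 2
Reverse-coded (reverse-coded value = 4 − response):
  item 6: 4 − 4 = 0
  item 7: 4 − 2 = 2
  item 10: 4 − 3 = 1
  item 11: 4 − 2 = 2
Scored: 1, 2, 4, 0, 3, 0, 2, 1, 1, 1, 2, 2
Total = 19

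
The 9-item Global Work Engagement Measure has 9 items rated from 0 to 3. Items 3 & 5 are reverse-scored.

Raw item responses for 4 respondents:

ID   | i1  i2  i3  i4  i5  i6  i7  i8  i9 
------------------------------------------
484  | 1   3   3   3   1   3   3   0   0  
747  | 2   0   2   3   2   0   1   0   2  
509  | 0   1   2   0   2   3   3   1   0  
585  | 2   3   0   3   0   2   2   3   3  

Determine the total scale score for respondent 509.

10

Respondent 509 raw: 0, 1, 2, 0, 2, 3, 3, 1, 0.
Reverse-coded (on a 0–3 scale, reversed = 3 − raw):
  item 1: 0
  item 2: 1
  item 3: 3 − 2 = 1
  item 4: 0
  item 5: 3 − 2 = 1
  item 6: 3
  item 7: 3
  item 8: 1
  item 9: 0
Sum = 0 + 1 + 1 + 0 + 1 + 3 + 3 + 1 + 0 = 10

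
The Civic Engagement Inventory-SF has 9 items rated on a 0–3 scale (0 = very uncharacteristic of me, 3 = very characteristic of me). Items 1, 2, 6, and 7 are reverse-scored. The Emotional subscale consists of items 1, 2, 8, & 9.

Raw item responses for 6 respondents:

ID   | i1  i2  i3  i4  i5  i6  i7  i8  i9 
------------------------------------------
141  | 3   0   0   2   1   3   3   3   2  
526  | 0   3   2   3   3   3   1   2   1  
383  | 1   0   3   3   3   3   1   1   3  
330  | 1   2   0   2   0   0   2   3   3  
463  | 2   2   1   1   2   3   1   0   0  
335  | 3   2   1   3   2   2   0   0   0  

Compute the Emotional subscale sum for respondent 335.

Respondent 335 raw: 3, 2, 1, 3, 2, 2, 0, 0, 0.
Emotional items: 1, 2, 8, 9.
Reverse-coded (reverse-coded value = 3 − response):
  item 1: 3 − 3 = 0
  item 2: 3 − 2 = 1
  item 8: 0
  item 9: 0
Sum = 0 + 1 + 0 + 0 = 1

1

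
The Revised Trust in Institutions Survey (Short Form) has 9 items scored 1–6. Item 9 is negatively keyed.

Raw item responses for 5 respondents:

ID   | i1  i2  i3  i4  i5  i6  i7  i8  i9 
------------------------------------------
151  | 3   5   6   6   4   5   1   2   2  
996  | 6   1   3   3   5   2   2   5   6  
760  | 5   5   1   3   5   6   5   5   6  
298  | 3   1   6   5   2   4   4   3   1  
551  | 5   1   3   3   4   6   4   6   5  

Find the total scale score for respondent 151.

37

Respondent 151 raw: 3, 5, 6, 6, 4, 5, 1, 2, 2.
Reverse-coded (reverse-coded value = 7 − response):
  item 1: 3
  item 2: 5
  item 3: 6
  item 4: 6
  item 5: 4
  item 6: 5
  item 7: 1
  item 8: 2
  item 9: 7 − 2 = 5
Sum = 3 + 5 + 6 + 6 + 4 + 5 + 1 + 2 + 5 = 37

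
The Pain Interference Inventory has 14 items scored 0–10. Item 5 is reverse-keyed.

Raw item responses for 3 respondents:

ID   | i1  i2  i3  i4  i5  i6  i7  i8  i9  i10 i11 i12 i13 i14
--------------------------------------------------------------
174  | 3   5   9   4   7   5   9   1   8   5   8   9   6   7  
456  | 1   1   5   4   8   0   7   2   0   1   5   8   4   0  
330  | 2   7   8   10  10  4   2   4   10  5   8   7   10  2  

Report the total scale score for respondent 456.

Respondent 456 raw: 1, 1, 5, 4, 8, 0, 7, 2, 0, 1, 5, 8, 4, 0.
Reverse-coded (on a 0–10 scale, reversed = 10 − raw):
  item 1: 1
  item 2: 1
  item 3: 5
  item 4: 4
  item 5: 10 − 8 = 2
  item 6: 0
  item 7: 7
  item 8: 2
  item 9: 0
  item 10: 1
  item 11: 5
  item 12: 8
  item 13: 4
  item 14: 0
Sum = 1 + 1 + 5 + 4 + 2 + 0 + 7 + 2 + 0 + 1 + 5 + 8 + 4 + 0 = 40

40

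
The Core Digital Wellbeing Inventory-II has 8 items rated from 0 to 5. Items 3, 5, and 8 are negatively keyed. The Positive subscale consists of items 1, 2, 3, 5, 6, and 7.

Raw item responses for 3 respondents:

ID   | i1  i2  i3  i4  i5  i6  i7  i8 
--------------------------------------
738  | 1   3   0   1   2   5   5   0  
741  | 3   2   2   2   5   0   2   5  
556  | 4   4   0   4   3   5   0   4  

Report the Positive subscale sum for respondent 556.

Respondent 556 raw: 4, 4, 0, 4, 3, 5, 0, 4.
Positive items: 1, 2, 3, 5, 6, 7.
Reverse-coded (reversed = (0+5) − raw = 5 − raw):
  item 1: 4
  item 2: 4
  item 3: 5 − 0 = 5
  item 5: 5 − 3 = 2
  item 6: 5
  item 7: 0
Sum = 4 + 4 + 5 + 2 + 5 + 0 = 20

20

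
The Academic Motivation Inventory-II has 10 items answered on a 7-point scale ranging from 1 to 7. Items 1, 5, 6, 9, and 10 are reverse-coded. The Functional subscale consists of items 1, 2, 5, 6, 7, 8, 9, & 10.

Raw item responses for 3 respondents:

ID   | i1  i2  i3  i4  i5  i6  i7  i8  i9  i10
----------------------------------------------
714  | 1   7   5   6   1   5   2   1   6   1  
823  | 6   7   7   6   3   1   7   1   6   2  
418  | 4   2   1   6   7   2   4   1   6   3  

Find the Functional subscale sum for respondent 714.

Respondent 714 raw: 1, 7, 5, 6, 1, 5, 2, 1, 6, 1.
Functional items: 1, 2, 5, 6, 7, 8, 9, 10.
Reverse-coded (reverse-coded value = 8 − response):
  item 1: 8 − 1 = 7
  item 2: 7
  item 5: 8 − 1 = 7
  item 6: 8 − 5 = 3
  item 7: 2
  item 8: 1
  item 9: 8 − 6 = 2
  item 10: 8 − 1 = 7
Sum = 7 + 7 + 7 + 3 + 2 + 1 + 2 + 7 = 36

36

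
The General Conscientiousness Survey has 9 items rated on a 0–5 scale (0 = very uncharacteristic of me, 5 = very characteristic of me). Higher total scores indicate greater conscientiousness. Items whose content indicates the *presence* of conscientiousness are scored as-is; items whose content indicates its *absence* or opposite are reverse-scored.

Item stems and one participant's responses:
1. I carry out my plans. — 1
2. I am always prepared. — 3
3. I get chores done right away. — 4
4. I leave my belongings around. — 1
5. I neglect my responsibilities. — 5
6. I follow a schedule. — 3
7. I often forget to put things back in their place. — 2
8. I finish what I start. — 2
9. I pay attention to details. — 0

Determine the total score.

Items 4, 5, 7 describe the absence/opposite of conscientiousness → reverse-score.
reversed = (0+5) − raw = 5 − raw.
  item 1: 1
  item 2: 3
  item 3: 4
  item 4: 5 − 1 = 4
  item 5: 5 − 5 = 0
  item 6: 3
  item 7: 5 − 2 = 3
  item 8: 2
  item 9: 0
Total = 1 + 3 + 4 + 4 + 0 + 3 + 3 + 2 + 0 = 20

20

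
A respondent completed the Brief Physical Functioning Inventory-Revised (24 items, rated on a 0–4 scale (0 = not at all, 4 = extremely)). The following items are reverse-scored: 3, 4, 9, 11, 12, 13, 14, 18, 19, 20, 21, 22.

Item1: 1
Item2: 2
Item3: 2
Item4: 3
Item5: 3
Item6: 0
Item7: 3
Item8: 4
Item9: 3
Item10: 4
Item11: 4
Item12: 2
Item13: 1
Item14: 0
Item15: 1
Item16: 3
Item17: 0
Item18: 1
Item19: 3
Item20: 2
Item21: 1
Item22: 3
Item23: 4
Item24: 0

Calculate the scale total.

Reverse-scored items use 4 − raw:
  item 3: 4 − 2 = 2
  item 4: 4 − 3 = 1
  item 9: 4 − 3 = 1
  item 11: 4 − 4 = 0
  item 12: 4 − 2 = 2
  item 13: 4 − 1 = 3
  item 14: 4 − 0 = 4
  item 18: 4 − 1 = 3
  item 19: 4 − 3 = 1
  item 20: 4 − 2 = 2
  item 21: 4 − 1 = 3
  item 22: 4 − 3 = 1
Scored responses: 1, 2, 2, 1, 3, 0, 3, 4, 1, 4, 0, 2, 3, 4, 1, 3, 0, 3, 1, 2, 3, 1, 4, 0
Total = 1 + 2 + 2 + 1 + 3 + 0 + 3 + 4 + 1 + 4 + 0 + 2 + 3 + 4 + 1 + 3 + 0 + 3 + 1 + 2 + 3 + 1 + 4 + 0 = 48

48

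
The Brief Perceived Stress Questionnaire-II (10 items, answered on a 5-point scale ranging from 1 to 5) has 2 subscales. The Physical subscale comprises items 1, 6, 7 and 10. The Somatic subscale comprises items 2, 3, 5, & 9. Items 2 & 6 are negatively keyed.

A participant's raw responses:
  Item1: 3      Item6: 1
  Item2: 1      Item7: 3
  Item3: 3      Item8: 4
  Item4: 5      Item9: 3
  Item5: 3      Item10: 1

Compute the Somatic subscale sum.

14

Somatic items: 2, 3, 5, 9.
Of these, item 2 is negatively keyed; reverse-coded value = 6 − response.
  item 2: 6 − 1 = 5
  item 3: 3
  item 5: 3
  item 9: 3
Sum = 5 + 3 + 3 + 3 = 14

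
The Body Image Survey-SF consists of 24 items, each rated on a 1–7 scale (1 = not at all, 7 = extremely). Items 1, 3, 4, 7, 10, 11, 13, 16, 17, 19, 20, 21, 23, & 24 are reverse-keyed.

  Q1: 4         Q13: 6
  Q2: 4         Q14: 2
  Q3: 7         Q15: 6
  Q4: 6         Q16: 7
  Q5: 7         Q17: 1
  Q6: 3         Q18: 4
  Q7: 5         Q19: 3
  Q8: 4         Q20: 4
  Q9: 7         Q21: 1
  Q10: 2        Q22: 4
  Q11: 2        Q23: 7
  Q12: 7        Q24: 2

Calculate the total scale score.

Reversing items 1, 3, 4, 7, 10, 11, 13, 16, 17, 19, 20, 21, 23 and 24 with 8 − raw:
Total = (8−4) + 4 + (8−7) + (8−6) + 7 + 3 + (8−5) + 4 + 7 + (8−2) + (8−2) + 7 + (8−6) + 2 + 6 + (8−7) + (8−1) + 4 + (8−3) + (8−4) + (8−1) + 4 + (8−7) + (8−2)
      = 4 + 4 + 1 + 2 + 7 + 3 + 3 + 4 + 7 + 6 + 6 + 7 + 2 + 2 + 6 + 1 + 7 + 4 + 5 + 4 + 7 + 4 + 1 + 6 = 103

103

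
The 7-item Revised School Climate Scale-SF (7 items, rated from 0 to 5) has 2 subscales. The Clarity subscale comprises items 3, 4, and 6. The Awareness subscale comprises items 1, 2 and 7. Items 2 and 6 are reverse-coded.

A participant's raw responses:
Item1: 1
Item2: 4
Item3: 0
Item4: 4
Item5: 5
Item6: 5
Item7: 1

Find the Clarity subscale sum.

4

Clarity items: 3, 4, 6.
Of these, item 6 is reverse-coded; reversed = (0+5) − raw = 5 − raw.
  item 3: 0
  item 4: 4
  item 6: 5 − 5 = 0
Sum = 0 + 4 + 0 = 4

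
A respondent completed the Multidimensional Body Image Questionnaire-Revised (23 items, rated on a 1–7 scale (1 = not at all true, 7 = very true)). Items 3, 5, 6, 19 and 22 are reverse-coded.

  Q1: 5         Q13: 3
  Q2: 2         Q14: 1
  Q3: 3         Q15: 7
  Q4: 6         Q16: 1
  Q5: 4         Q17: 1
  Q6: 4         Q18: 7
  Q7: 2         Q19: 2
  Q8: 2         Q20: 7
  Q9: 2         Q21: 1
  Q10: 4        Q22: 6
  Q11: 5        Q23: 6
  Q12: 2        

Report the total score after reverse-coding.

Reverse-coded items (reversed = (1+7) − raw = 8 − raw):
  item 3: 8 − 3 = 5
  item 5: 8 − 4 = 4
  item 6: 8 − 4 = 4
  item 19: 8 − 2 = 6
  item 22: 8 − 6 = 2
Scored items: 5, 2, 5, 6, 4, 4, 2, 2, 2, 4, 5, 2, 3, 1, 7, 1, 1, 7, 6, 7, 1, 2, 6
Total = 5 + 2 + 5 + 6 + 4 + 4 + 2 + 2 + 2 + 4 + 5 + 2 + 3 + 1 + 7 + 1 + 1 + 7 + 6 + 7 + 1 + 2 + 6 = 85

85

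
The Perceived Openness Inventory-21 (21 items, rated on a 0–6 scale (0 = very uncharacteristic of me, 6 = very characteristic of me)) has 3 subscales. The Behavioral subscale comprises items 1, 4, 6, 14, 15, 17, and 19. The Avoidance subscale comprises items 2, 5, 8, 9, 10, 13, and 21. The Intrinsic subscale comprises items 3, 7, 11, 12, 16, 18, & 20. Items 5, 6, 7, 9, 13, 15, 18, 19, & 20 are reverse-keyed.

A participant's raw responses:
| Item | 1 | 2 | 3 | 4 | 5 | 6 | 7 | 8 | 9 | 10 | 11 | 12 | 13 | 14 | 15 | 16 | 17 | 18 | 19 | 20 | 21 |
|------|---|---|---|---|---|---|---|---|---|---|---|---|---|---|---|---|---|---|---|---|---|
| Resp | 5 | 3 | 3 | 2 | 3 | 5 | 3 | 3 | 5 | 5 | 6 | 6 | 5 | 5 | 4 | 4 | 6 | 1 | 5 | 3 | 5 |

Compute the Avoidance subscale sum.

Avoidance items: 2, 5, 8, 9, 10, 13, 21.
Of these, items 5, 9 and 13 are reverse-keyed; on a 0–6 scale, reversed = 6 − raw.
  item 2: 3
  item 5: 6 − 3 = 3
  item 8: 3
  item 9: 6 − 5 = 1
  item 10: 5
  item 13: 6 − 5 = 1
  item 21: 5
Sum = 3 + 3 + 3 + 1 + 5 + 1 + 5 = 21

21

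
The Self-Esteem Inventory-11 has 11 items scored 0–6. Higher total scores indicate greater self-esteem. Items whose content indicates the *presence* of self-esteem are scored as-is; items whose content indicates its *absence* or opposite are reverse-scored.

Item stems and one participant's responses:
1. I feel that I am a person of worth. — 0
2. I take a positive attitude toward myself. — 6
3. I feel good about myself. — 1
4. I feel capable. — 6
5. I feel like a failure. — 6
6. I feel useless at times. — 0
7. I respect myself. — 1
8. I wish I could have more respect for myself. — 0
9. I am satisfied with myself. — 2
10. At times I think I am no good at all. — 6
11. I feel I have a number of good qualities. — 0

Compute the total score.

Items 5, 6, 8, 10 describe the absence/opposite of self-esteem → reverse-score.
reverse-coded value = 6 − response.
  item 1: 0
  item 2: 6
  item 3: 1
  item 4: 6
  item 5: 6 − 6 = 0
  item 6: 6 − 0 = 6
  item 7: 1
  item 8: 6 − 0 = 6
  item 9: 2
  item 10: 6 − 6 = 0
  item 11: 0
Total = 0 + 6 + 1 + 6 + 0 + 6 + 1 + 6 + 2 + 0 + 0 = 28

28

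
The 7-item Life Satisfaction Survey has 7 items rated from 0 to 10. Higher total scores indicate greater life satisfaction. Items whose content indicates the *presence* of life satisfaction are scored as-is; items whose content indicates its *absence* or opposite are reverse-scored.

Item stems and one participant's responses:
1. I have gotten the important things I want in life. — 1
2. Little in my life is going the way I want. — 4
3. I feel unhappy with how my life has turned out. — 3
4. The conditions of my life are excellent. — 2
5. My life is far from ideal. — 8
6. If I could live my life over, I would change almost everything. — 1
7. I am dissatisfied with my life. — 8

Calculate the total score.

Items 2, 3, 5, 6, 7 describe the absence/opposite of life satisfaction → reverse-score.
reverse-coded value = 10 − response.
  item 1: 1
  item 2: 10 − 4 = 6
  item 3: 10 − 3 = 7
  item 4: 2
  item 5: 10 − 8 = 2
  item 6: 10 − 1 = 9
  item 7: 10 − 8 = 2
Total = 1 + 6 + 7 + 2 + 2 + 9 + 2 = 29

29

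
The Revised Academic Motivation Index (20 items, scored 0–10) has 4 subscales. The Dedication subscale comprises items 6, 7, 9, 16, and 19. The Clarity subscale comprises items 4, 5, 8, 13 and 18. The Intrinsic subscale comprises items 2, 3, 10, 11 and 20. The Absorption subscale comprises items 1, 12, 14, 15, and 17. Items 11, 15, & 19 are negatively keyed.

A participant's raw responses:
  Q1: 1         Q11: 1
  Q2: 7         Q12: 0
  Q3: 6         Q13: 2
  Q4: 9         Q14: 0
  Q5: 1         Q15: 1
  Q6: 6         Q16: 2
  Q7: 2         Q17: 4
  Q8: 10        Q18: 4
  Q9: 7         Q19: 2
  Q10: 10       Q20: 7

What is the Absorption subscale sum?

14

Absorption items: 1, 12, 14, 15, 17.
Of these, item 15 is negatively keyed; reversed = (0+10) − raw = 10 − raw.
  item 1: 1
  item 12: 0
  item 14: 0
  item 15: 10 − 1 = 9
  item 17: 4
Sum = 1 + 0 + 0 + 9 + 4 = 14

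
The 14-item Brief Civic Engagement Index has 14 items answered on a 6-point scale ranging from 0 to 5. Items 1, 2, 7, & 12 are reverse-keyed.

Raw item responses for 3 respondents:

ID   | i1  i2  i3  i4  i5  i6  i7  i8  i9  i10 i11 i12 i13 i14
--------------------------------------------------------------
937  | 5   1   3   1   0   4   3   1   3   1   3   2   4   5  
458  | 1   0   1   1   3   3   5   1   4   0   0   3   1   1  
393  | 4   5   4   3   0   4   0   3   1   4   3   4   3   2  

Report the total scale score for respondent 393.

34

Respondent 393 raw: 4, 5, 4, 3, 0, 4, 0, 3, 1, 4, 3, 4, 3, 2.
Reverse-coded (on a 0–5 scale, reversed = 5 − raw):
  item 1: 5 − 4 = 1
  item 2: 5 − 5 = 0
  item 3: 4
  item 4: 3
  item 5: 0
  item 6: 4
  item 7: 5 − 0 = 5
  item 8: 3
  item 9: 1
  item 10: 4
  item 11: 3
  item 12: 5 − 4 = 1
  item 13: 3
  item 14: 2
Sum = 1 + 0 + 4 + 3 + 0 + 4 + 5 + 3 + 1 + 4 + 3 + 1 + 3 + 2 = 34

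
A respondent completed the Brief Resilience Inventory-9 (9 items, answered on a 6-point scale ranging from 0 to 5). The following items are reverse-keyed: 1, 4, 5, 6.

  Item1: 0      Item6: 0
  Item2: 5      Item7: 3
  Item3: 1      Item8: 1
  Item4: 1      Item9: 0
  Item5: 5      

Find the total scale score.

24

Raw sum = 16. Reverse-keyed items: 1, 4, 5, 6; their raw sum = 6.
Each reversal replaces raw with 5 − raw, changing the total by 5 − 2·raw per item.
Total = 16 + 4·5 − 2·6 = 16 + 20 − 12 = 24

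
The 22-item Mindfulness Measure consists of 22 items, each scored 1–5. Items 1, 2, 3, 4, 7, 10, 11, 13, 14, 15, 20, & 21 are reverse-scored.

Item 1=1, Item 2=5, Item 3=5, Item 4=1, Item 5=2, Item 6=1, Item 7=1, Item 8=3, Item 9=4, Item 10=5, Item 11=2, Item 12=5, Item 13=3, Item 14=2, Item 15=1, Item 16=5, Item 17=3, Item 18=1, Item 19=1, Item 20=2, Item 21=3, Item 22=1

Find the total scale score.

67

Apply reverse scoring (reversed = (1+5) − raw = 6 − raw):
  item 1: 6 − 1 = 5
  item 2: 6 − 5 = 1
  item 3: 6 − 5 = 1
  item 4: 6 − 1 = 5
  item 7: 6 − 1 = 5
  item 10: 6 − 5 = 1
  item 11: 6 − 2 = 4
  item 13: 6 − 3 = 3
  item 14: 6 − 2 = 4
  item 15: 6 − 1 = 5
  item 20: 6 − 2 = 4
  item 21: 6 − 3 = 3
Scored items: 5, 1, 1, 5, 2, 1, 5, 3, 4, 1, 4, 5, 3, 4, 5, 5, 3, 1, 1, 4, 3, 1
Total = 5 + 1 + 1 + 5 + 2 + 1 + 5 + 3 + 4 + 1 + 4 + 5 + 3 + 4 + 5 + 5 + 3 + 1 + 1 + 4 + 3 + 1 = 67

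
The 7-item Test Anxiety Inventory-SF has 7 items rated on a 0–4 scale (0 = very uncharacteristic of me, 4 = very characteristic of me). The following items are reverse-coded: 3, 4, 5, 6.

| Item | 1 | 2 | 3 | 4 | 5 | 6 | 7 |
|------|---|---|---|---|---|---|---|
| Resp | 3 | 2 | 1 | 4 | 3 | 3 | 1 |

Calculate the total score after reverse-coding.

Reversing items 3, 4, 5, & 6 with 4 − raw:
Total = 3 + 2 + (4−1) + (4−4) + (4−3) + (4−3) + 1
      = 3 + 2 + 3 + 0 + 1 + 1 + 1 = 11

11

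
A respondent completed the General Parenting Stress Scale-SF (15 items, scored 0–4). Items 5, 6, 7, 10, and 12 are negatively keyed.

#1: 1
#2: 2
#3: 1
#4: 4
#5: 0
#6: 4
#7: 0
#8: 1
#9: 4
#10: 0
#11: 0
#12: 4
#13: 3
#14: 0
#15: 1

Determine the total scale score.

29

Reversing items 5, 6, 7, 10 and 12 with 4 − raw:
Total = 1 + 2 + 1 + 4 + (4−0) + (4−4) + (4−0) + 1 + 4 + (4−0) + 0 + (4−4) + 3 + 0 + 1
      = 1 + 2 + 1 + 4 + 4 + 0 + 4 + 1 + 4 + 4 + 0 + 0 + 3 + 0 + 1 = 29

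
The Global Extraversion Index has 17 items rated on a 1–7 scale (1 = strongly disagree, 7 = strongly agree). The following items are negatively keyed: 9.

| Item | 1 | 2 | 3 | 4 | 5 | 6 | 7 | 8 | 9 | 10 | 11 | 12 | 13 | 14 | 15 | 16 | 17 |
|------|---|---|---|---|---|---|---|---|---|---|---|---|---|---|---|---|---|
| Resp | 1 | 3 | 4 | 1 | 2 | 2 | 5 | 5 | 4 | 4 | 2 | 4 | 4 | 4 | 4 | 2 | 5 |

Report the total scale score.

Apply reverse scoring (reversed = (1+7) − raw = 8 − raw):
  item 9: 8 − 4 = 4
Scored items: 1, 3, 4, 1, 2, 2, 5, 5, 4, 4, 2, 4, 4, 4, 4, 2, 5
Total = 1 + 3 + 4 + 1 + 2 + 2 + 5 + 5 + 4 + 4 + 2 + 4 + 4 + 4 + 4 + 2 + 5 = 56

56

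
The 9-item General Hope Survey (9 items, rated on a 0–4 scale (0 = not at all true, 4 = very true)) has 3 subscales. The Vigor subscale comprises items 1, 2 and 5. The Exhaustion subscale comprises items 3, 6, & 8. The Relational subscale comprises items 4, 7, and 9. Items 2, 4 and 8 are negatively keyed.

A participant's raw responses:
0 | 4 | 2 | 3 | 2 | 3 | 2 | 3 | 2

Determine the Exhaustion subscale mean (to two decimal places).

2.00

Exhaustion items: 3, 6, 8.
Of these, item 8 is negatively keyed; on a 0–4 scale, reversed = 4 − raw.
  item 3: 2
  item 6: 3
  item 8: 4 − 3 = 1
Sum = 2 + 3 + 1 = 6
Mean = 6 / 3 = 2.00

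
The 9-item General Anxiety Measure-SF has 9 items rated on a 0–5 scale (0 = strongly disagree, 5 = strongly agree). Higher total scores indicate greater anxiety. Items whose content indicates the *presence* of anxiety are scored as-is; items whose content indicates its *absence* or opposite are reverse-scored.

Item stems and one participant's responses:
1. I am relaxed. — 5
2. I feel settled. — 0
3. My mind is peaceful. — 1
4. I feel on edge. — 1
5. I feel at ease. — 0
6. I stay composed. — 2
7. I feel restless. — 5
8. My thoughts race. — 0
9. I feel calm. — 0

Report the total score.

28

Items 1, 2, 3, 5, 6, 9 describe the absence/opposite of anxiety → reverse-score.
on a 0–5 scale, reversed = 5 − raw.
  item 1: 5 − 5 = 0
  item 2: 5 − 0 = 5
  item 3: 5 − 1 = 4
  item 4: 1
  item 5: 5 − 0 = 5
  item 6: 5 − 2 = 3
  item 7: 5
  item 8: 0
  item 9: 5 − 0 = 5
Total = 0 + 5 + 4 + 1 + 5 + 3 + 5 + 0 + 5 = 28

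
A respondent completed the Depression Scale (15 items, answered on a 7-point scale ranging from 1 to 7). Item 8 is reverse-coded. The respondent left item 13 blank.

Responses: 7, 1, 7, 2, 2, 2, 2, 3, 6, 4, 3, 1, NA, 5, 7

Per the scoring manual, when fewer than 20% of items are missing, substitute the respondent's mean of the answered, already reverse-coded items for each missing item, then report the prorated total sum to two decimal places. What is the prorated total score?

57.86

Reverse-coded (on a 1–7 scale, reversed = 8 − raw):
  item 8: 8 − 3 = 5
Completed scored items (14 of 15): 7, 1, 7, 2, 2, 2, 2, 5, 6, 4, 3, 1, 5, 7; sum = 54.
Person mean = 54 / 14 ≈ 3.8571
Prorated total = (54 / 14) × 15 = 57.86 (to 2 dp)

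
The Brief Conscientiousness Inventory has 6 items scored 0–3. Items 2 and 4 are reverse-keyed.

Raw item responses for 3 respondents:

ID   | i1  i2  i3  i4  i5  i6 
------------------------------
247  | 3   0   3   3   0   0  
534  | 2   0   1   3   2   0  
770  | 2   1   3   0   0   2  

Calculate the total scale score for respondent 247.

9

Respondent 247 raw: 3, 0, 3, 3, 0, 0.
Reverse-coded (on a 0–3 scale, reversed = 3 − raw):
  item 1: 3
  item 2: 3 − 0 = 3
  item 3: 3
  item 4: 3 − 3 = 0
  item 5: 0
  item 6: 0
Sum = 3 + 3 + 3 + 0 + 0 + 0 = 9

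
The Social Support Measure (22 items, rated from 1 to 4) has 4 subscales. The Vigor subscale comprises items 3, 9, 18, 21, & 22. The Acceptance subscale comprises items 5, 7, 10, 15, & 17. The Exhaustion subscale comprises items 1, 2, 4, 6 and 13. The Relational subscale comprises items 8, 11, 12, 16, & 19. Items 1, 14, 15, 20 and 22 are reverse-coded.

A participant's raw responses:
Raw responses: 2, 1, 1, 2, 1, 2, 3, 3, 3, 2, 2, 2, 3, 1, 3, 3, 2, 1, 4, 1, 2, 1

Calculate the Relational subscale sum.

14

Relational items: 8, 11, 12, 16, 19.
  item 8: 3
  item 11: 2
  item 12: 2
  item 16: 3
  item 19: 4
Sum = 3 + 2 + 2 + 3 + 4 = 14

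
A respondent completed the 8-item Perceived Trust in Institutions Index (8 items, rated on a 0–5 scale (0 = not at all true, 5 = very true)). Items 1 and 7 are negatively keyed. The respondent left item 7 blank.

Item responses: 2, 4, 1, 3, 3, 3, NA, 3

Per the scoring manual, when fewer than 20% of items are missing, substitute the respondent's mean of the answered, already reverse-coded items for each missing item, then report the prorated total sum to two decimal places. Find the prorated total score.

Reverse-coded (reverse-coded value = 5 − response):
  item 1: 5 − 2 = 3
Completed scored items (7 of 8): 3, 4, 1, 3, 3, 3, 3; sum = 20.
Person mean = 20 / 7 ≈ 2.8571
Prorated total = (20 / 7) × 8 = 22.86 (to 2 dp)

22.86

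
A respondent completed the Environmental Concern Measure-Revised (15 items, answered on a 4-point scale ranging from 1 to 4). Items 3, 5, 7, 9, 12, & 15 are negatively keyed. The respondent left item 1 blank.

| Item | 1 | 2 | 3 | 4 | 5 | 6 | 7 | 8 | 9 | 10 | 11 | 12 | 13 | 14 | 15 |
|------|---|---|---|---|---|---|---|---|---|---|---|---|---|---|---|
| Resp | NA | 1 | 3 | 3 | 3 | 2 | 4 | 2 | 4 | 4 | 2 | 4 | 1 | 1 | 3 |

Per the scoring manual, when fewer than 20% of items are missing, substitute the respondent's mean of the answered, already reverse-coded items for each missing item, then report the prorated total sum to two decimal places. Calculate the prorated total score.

Reverse-coded (on a 1–4 scale, reversed = 5 − raw):
  item 3: 5 − 3 = 2
  item 5: 5 − 3 = 2
  item 7: 5 − 4 = 1
  item 9: 5 − 4 = 1
  item 12: 5 − 4 = 1
  item 15: 5 − 3 = 2
Completed scored items (14 of 15): 1, 2, 3, 2, 2, 1, 2, 1, 4, 2, 1, 1, 1, 2; sum = 25.
Person mean = 25 / 14 ≈ 1.7857
Prorated total = (25 / 14) × 15 = 26.79 (to 2 dp)

26.79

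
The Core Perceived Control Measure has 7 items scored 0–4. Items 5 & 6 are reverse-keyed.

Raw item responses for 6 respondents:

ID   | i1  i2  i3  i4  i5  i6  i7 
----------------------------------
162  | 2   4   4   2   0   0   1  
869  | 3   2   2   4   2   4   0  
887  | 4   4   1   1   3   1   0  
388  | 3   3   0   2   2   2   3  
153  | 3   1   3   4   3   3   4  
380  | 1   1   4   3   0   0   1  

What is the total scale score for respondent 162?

Respondent 162 raw: 2, 4, 4, 2, 0, 0, 1.
Reverse-coded (reverse-coded value = 4 − response):
  item 1: 2
  item 2: 4
  item 3: 4
  item 4: 2
  item 5: 4 − 0 = 4
  item 6: 4 − 0 = 4
  item 7: 1
Sum = 2 + 4 + 4 + 2 + 4 + 4 + 1 = 21

21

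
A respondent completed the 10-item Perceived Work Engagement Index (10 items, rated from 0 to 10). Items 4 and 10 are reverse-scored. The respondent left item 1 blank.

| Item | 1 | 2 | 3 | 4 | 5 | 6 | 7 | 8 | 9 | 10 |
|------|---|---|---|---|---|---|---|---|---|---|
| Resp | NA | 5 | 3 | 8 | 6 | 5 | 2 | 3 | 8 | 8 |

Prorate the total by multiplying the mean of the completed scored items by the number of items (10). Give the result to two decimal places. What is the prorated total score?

Reverse-coded (on a 0–10 scale, reversed = 10 − raw):
  item 4: 10 − 8 = 2
  item 10: 10 − 8 = 2
Completed scored items (9 of 10): 5, 3, 2, 6, 5, 2, 3, 8, 2; sum = 36.
Person mean = 36 / 9 ≈ 4.0000
Prorated total = (36 / 9) × 10 = 40.00 (to 2 dp)

40.00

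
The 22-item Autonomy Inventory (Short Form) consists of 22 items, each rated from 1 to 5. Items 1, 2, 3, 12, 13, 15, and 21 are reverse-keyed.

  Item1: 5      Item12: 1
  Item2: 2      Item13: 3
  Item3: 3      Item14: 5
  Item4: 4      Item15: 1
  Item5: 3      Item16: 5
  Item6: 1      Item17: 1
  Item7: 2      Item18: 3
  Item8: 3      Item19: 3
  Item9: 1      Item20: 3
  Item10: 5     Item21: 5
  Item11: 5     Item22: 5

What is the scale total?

Reverse-coded items (on a 1–5 scale, reversed = 6 − raw):
  item 1: 6 − 5 = 1
  item 2: 6 − 2 = 4
  item 3: 6 − 3 = 3
  item 12: 6 − 1 = 5
  item 13: 6 − 3 = 3
  item 15: 6 − 1 = 5
  item 21: 6 − 5 = 1
Scored items: 1, 4, 3, 4, 3, 1, 2, 3, 1, 5, 5, 5, 3, 5, 5, 5, 1, 3, 3, 3, 1, 5
Total = 1 + 4 + 3 + 4 + 3 + 1 + 2 + 3 + 1 + 5 + 5 + 5 + 3 + 5 + 5 + 5 + 1 + 3 + 3 + 3 + 1 + 5 = 71

71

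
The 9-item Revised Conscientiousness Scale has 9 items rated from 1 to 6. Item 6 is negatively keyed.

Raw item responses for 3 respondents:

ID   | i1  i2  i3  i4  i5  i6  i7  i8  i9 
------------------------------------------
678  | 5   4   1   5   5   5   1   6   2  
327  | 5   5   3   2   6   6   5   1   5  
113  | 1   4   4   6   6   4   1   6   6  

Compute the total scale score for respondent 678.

Respondent 678 raw: 5, 4, 1, 5, 5, 5, 1, 6, 2.
Reverse-coded (reversed = (1+6) − raw = 7 − raw):
  item 1: 5
  item 2: 4
  item 3: 1
  item 4: 5
  item 5: 5
  item 6: 7 − 5 = 2
  item 7: 1
  item 8: 6
  item 9: 2
Sum = 5 + 4 + 1 + 5 + 5 + 2 + 1 + 6 + 2 = 31

31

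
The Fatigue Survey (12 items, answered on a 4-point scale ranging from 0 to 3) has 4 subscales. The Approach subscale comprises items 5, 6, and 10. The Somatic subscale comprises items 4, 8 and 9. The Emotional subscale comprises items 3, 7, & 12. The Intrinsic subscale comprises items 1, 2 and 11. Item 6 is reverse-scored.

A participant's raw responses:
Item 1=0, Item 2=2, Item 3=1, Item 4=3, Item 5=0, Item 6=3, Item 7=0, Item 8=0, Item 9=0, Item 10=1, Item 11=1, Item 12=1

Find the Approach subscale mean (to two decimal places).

Approach items: 5, 6, 10.
Of these, item 6 is reverse-scored; reversed = (0+3) − raw = 3 − raw.
  item 5: 0
  item 6: 3 − 3 = 0
  item 10: 1
Sum = 0 + 0 + 1 = 1
Mean = 1 / 3 = 0.33

0.33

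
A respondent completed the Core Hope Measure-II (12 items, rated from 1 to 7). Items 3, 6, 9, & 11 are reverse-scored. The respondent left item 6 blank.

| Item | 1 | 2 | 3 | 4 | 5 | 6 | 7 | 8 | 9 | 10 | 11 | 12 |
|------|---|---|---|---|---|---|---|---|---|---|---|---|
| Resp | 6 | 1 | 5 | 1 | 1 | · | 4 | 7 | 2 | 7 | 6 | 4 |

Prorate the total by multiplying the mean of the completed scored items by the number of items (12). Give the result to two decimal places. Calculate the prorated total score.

45.82

Reverse-coded (on a 1–7 scale, reversed = 8 − raw):
  item 3: 8 − 5 = 3
  item 9: 8 − 2 = 6
  item 11: 8 − 6 = 2
Completed scored items (11 of 12): 6, 1, 3, 1, 1, 4, 7, 6, 7, 2, 4; sum = 42.
Person mean = 42 / 11 ≈ 3.8182
Prorated total = (42 / 11) × 12 = 45.82 (to 2 dp)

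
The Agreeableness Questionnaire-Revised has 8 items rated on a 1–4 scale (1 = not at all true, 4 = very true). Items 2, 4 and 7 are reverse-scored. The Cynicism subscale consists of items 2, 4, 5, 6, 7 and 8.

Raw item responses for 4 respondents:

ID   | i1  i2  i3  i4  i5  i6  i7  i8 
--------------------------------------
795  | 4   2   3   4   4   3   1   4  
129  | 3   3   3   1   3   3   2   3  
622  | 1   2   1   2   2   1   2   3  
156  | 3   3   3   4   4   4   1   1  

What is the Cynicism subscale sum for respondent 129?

Respondent 129 raw: 3, 3, 3, 1, 3, 3, 2, 3.
Cynicism items: 2, 4, 5, 6, 7, 8.
Reverse-coded (on a 1–4 scale, reversed = 5 − raw):
  item 2: 5 − 3 = 2
  item 4: 5 − 1 = 4
  item 5: 3
  item 6: 3
  item 7: 5 − 2 = 3
  item 8: 3
Sum = 2 + 4 + 3 + 3 + 3 + 3 = 18

18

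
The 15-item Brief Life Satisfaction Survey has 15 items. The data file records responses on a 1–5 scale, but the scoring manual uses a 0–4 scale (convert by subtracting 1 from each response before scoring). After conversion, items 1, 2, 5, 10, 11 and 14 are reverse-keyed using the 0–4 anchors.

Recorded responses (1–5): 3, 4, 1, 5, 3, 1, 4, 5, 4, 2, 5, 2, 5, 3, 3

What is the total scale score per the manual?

Convert to 0–4: 2, 3, 0, 4, 2, 0, 3, 4, 3, 1, 4, 1, 4, 2, 2
Reverse-coded (on a 0–4 scale, reversed = 4 − raw):
  item 1: 4 − 2 = 2
  item 2: 4 − 3 = 1
  item 5: 4 − 2 = 2
  item 10: 4 − 1 = 3
  item 11: 4 − 4 = 0
  item 14: 4 − 2 = 2
Scored: 2, 1, 0, 4, 2, 0, 3, 4, 3, 3, 0, 1, 4, 2, 2
Total = 31

31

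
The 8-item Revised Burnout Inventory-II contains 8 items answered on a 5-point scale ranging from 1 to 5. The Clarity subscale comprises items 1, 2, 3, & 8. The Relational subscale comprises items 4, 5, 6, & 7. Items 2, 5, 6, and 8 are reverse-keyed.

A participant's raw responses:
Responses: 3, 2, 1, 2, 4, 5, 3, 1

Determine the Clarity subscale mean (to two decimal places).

3.25

Clarity items: 1, 2, 3, 8.
Of these, items 2 & 8 are reverse-keyed; reverse-coded value = 6 − response.
  item 1: 3
  item 2: 6 − 2 = 4
  item 3: 1
  item 8: 6 − 1 = 5
Sum = 3 + 4 + 1 + 5 = 13
Mean = 13 / 4 = 3.25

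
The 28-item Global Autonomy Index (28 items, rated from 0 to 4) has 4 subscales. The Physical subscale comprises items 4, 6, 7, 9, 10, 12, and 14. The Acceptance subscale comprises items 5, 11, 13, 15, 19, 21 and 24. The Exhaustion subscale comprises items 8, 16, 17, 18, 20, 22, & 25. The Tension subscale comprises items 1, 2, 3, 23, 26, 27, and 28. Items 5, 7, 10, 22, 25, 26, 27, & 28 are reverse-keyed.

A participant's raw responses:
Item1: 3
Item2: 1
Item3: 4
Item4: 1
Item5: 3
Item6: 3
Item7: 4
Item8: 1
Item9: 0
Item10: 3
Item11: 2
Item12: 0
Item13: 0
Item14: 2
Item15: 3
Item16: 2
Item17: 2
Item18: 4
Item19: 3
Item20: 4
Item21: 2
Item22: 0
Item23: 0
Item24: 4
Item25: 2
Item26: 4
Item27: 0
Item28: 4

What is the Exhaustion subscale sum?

Exhaustion items: 8, 16, 17, 18, 20, 22, 25.
Of these, items 22 and 25 are reverse-keyed; reversed = (0+4) − raw = 4 − raw.
  item 8: 1
  item 16: 2
  item 17: 2
  item 18: 4
  item 20: 4
  item 22: 4 − 0 = 4
  item 25: 4 − 2 = 2
Sum = 1 + 2 + 2 + 4 + 4 + 4 + 2 = 19

19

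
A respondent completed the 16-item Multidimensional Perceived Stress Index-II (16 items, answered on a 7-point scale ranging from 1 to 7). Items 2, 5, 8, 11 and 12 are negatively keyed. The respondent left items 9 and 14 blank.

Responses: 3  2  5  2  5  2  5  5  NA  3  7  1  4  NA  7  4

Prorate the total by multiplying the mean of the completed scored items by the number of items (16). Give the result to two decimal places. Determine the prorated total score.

62.86

Reverse-coded (reverse-coded value = 8 − response):
  item 2: 8 − 2 = 6
  item 5: 8 − 5 = 3
  item 8: 8 − 5 = 3
  item 11: 8 − 7 = 1
  item 12: 8 − 1 = 7
Completed scored items (14 of 16): 3, 6, 5, 2, 3, 2, 5, 3, 3, 1, 7, 4, 7, 4; sum = 55.
Person mean = 55 / 14 ≈ 3.9286
Prorated total = (55 / 14) × 16 = 62.86 (to 2 dp)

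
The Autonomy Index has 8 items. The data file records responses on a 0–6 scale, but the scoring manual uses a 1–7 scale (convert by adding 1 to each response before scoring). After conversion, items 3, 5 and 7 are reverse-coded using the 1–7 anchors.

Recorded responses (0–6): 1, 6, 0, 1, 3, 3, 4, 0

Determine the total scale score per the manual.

30

Convert to 1–7: 2, 7, 1, 2, 4, 4, 5, 1
Reverse-coded (on a 1–7 scale, reversed = 8 − raw):
  item 3: 8 − 1 = 7
  item 5: 8 − 4 = 4
  item 7: 8 − 5 = 3
Scored: 2, 7, 7, 2, 4, 4, 3, 1
Total = 30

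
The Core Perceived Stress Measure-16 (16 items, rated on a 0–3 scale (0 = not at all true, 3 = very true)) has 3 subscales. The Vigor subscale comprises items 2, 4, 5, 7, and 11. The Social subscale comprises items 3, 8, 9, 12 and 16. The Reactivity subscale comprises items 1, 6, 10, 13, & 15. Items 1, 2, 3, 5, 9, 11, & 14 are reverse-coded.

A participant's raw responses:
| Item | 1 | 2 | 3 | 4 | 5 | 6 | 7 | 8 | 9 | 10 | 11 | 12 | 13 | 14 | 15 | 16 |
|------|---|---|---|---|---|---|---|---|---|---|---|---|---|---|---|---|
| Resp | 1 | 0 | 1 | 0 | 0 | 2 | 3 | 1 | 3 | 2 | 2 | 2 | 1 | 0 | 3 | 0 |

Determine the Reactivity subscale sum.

10

Reactivity items: 1, 6, 10, 13, 15.
Of these, item 1 is reverse-coded; reverse-coded value = 3 − response.
  item 1: 3 − 1 = 2
  item 6: 2
  item 10: 2
  item 13: 1
  item 15: 3
Sum = 2 + 2 + 2 + 1 + 3 = 10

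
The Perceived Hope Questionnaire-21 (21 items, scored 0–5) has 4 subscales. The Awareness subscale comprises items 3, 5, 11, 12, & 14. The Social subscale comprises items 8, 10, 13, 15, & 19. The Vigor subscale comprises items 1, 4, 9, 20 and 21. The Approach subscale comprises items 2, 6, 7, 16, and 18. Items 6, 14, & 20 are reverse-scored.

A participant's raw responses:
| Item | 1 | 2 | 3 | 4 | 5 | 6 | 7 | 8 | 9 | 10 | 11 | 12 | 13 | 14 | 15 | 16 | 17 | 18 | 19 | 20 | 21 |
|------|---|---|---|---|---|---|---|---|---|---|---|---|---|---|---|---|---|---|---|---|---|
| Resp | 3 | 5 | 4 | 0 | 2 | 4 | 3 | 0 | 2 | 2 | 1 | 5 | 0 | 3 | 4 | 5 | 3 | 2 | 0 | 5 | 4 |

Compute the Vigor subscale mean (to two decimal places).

Vigor items: 1, 4, 9, 20, 21.
Of these, item 20 is reverse-scored; reverse-coded value = 5 − response.
  item 1: 3
  item 4: 0
  item 9: 2
  item 20: 5 − 5 = 0
  item 21: 4
Sum = 3 + 0 + 2 + 0 + 4 = 9
Mean = 9 / 5 = 1.80

1.80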